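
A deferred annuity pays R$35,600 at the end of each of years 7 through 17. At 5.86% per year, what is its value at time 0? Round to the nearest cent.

PV at t=6 (ordinary 11-year annuity): 35600 × a(11|0.0586) = 35600 × 7.943654 = 282,794.0971
Discount back 6 years: 282,794.0971 × (1+0.0586)^(−6) = 282,794.0971 × 0.710573 = 200,945.8318

R$200,945.83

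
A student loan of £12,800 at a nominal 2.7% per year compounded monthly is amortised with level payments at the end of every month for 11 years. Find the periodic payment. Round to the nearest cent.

£112.19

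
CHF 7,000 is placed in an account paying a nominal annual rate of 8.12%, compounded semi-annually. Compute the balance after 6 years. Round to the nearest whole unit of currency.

CHF 11,285

Periodic rate i = 0.0812/2 = 0.0406; n = 6 × 2 = 12 periods.
7,000 × (1+0.0406)^12 = 7,000 × 1.612152 = 11,285.0607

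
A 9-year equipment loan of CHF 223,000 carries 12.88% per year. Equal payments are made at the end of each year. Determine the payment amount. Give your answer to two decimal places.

PMT = 223000 / ( [1 − (1+0.1288)^(−9)] / 0.1288 ) = 223000 / 5.154632 = 43,262.0569

CHF 43,262.06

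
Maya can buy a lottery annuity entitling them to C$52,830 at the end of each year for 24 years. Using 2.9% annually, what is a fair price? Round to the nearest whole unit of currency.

C$904,419

Annuity factor a(24|0.029) = 17.119429; PV = 52830 × 17.119429 = 904,419.4384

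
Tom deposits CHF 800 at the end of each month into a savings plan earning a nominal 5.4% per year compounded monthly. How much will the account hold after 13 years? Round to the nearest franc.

CHF 180,375

With 12 periods per year: i = 0.0045, n = 156.
FV = 800 × [(1+0.0045)^156 − 1] / 0.0045 = 800 × 225.468707 = 180,374.9658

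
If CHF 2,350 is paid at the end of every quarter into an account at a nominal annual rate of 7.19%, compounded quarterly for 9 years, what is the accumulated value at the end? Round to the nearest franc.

Periodic rate i = 0.0719/4 = 0.017975; n = 9 × 4 = 36 periods.
FV = 2350 × [(1+0.017975)^36 − 1] / 0.017975 = 2350 × 50.016605 = 117,539.0211

CHF 117,539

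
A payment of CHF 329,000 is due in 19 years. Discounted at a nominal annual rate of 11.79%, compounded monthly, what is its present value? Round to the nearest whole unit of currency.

i = 0.1179/12 = 0.009825 per month; n = 19·12 = 228.
PV = 329,000 / (1 + 0.009825)^228 = 329,000 / 9.292123 = 35,406.3325

CHF 35,406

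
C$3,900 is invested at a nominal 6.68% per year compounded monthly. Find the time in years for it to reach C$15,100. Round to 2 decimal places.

Periodic rate i = 0.0668/12 = 0.00556667.
(1+i)^n = 15100/3900 = 3.87179, so n = ln 3.87179 / ln 1.00557 = 243.8591 months
= 243.8591/12 years

20.32 years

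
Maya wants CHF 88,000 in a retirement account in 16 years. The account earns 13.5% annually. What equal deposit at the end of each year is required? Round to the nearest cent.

CHF 1,804.20

PMT = 88000 / ( [(1+0.135)^16 − 1] / 0.135 ) = 88000 / 48.774957 = 1,804.2045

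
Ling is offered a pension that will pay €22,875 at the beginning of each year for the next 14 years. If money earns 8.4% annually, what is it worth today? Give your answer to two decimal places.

€199,762.86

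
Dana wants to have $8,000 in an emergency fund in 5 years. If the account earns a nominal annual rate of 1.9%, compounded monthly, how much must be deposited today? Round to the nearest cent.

i = 0.019/12 = 0.00158333 per month; n = 5·12 = 60.
Discount factor = (1+0.00158333)^(−60) = 0.909441; PV = 8,000 × 0.909441 = 7,275.5301

$7,275.53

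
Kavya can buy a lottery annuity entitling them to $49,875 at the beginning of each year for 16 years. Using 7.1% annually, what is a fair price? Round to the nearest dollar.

$501,277

Annuity factor a(16|0.071) × (1+i) = 10.050665; PV = 49875 × 10.050665 = 501,276.9139
(annuity-due: payments at period start, so ×(1+i).)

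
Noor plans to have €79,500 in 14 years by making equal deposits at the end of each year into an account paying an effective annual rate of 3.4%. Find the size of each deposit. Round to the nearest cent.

€4,528.12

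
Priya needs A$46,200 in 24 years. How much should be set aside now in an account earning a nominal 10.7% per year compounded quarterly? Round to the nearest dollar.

A$3,665

Periodic rate i = 0.107/4 = 0.02675; n = 24 × 4 = 96 periods.
Discount factor = (1+0.02675)^(−96) = 0.079321; PV = 46,200 × 0.079321 = 3,664.6261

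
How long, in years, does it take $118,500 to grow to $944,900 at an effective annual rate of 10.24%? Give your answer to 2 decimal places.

21.30 years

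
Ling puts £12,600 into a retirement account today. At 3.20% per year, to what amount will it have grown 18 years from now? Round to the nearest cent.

12,600 × (1+0.032)^18 = 12,600 × 1.762928 = 22,212.8916

£22,212.89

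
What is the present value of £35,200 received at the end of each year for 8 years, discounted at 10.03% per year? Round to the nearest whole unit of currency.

£187,584

Annuity factor a(8|0.1003) = 5.329105; PV = 35200 × 5.329105 = 187,584.4871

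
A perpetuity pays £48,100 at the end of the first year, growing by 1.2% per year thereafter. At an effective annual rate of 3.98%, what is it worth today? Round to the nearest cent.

PV = D₁/(r − g) = 48100/(0.0398 − 0.012) = 1,730,215.8273

£1,730,215.83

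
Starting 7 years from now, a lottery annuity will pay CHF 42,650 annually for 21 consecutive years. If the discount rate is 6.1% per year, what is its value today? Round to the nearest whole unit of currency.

CHF 348,771

Value one period before first payment (t=6): 42650 × [1 − (1+0.061)^(−21)] / 0.061 = 42650 × 11.665773 = 497,545.2262
PV₀ = 497,545.2262 / (1+0.061)^6 = 497,545.2262 / 1.426567 = 348,770.9146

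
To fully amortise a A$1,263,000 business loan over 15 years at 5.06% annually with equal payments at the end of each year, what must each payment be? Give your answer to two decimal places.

A$122,174.30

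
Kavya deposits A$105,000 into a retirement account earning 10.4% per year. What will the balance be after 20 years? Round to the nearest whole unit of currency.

A$759,575

FV = PV·(1+i)^n = 105,000 × 7.234049 = 759,575.1830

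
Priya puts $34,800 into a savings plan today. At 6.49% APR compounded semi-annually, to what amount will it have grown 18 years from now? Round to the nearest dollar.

$109,866

With 2 periods per year: i = 0.03245, n = 36.
FV = PV·(1+i)^n = 34,800 × 3.157076 = 109,866.2431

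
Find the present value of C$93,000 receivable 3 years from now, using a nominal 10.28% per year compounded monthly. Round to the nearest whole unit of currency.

C$68,410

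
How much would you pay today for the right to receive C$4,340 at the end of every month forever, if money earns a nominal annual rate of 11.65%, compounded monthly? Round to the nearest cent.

Periodic rate i = 0.1165/12 = 0.00970833.
PV = C/r = 4340/0.00970833 = 447,038.6266

C$447,038.63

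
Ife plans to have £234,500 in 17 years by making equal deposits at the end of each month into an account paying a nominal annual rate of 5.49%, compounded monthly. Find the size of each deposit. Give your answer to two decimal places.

Periodic rate i = 0.0549/12 = 0.004575; n = 17 × 12 = 204 periods.
PMT = 234500 / ( [(1+0.004575)^204 − 1] / 0.004575 ) = 234500 / 336.061259 = 697.7894

£697.79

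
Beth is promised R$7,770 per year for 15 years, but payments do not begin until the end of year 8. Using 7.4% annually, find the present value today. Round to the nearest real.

R$41,871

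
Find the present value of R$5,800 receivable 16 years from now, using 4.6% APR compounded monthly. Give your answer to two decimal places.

R$2,782.26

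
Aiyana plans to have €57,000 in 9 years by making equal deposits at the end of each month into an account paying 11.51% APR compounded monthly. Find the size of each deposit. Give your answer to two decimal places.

€303.10

With 12 periods per year: i = 0.00959167, n = 108.
FV-annuity factor = 188.055541; PMT = 57000 / 188.055541 = 303.1019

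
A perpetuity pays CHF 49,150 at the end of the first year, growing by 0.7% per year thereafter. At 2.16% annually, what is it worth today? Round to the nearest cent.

CHF 3,366,438.36

PV = PMT / (i − g) = 49150 / (0.0216 − 0.007) = 49150 / 0.014600 = 3,366,438.3562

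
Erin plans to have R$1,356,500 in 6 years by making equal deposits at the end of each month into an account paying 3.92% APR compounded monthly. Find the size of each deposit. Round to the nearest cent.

i = 0.0392/12 = 0.00326667 per month; n = 6·12 = 72.
FV-annuity factor = 81.023541; PMT = 1.3565e+06 / 81.023541 = 16,742.0479

R$16,742.05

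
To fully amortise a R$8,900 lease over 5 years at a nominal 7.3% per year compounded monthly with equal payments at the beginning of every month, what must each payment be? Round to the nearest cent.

With 12 periods per year: i = 0.00608333, n = 60.
PMT = 8900 / ( [1 − (1+0.00608333)^(−60)] / 0.00608333 × (1+i) ) = 8900 / 50.447830 = 176.4199

R$176.42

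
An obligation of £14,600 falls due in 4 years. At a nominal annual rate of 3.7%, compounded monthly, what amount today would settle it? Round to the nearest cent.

With 12 periods per year: i = 0.00308333, n = 48.
PV = FV·(1+i)^(−n) = 14,600 × 0.862628 = 12,594.3617

£12,594.36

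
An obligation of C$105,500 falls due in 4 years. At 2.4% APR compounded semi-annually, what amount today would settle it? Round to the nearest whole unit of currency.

Periodic rate i = 0.024/2 = 0.012; n = 4 × 2 = 8 periods.
PV = FV·(1+i)^(−n) = 105,500 × 0.908983 = 95,897.7372

C$95,898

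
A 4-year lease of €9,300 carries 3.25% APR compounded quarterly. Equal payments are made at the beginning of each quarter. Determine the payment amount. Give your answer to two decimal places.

€617.19

i = 0.0325/4 = 0.008125 per quarter; n = 4·4 = 16.
PMT = 9300 / ( [1 − (1+0.008125)^(−16)] / 0.008125 × (1+i) ) = 9300 / 15.068299 = 617.1898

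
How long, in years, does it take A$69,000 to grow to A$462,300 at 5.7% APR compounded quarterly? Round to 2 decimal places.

Periodic rate i = 0.057/4 = 0.01425.
n = ln(462300/69000) / ln(1+0.01425) = ln(6.70000) / 0.014149 = 134.4300 quarters
= 134.4300/4 years

33.61 years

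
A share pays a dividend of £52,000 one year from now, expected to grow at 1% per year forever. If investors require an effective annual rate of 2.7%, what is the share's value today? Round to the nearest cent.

PV = PMT / (i − g) = 52000 / (0.027 − 0.01) = 52000 / 0.017000 = 3,058,823.5294

£3,058,823.53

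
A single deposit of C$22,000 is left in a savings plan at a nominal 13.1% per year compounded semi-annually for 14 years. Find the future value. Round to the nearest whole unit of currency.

i = 0.131/2 = 0.0655 per half-year; n = 14·2 = 28.
FV = PV·(1+i)^n = 22,000 × 5.908765 = 129,992.8287

C$129,993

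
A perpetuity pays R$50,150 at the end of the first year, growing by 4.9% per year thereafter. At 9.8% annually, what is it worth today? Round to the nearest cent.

PV = D₁/(r − g) = 50150/(0.098 − 0.049) = 1,023,469.3878

R$1,023,469.39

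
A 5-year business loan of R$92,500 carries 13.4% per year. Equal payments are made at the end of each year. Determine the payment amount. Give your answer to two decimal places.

R$26,556.24

PMT = 92500 / ( [1 − (1+0.134)^(−5)] / 0.134 ) = 92500 / 3.483174 = 26,556.2420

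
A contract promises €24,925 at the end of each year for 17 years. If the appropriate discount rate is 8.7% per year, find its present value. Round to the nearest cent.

PV = 24925 × [1 − (1+0.087)^(−17)] / 0.087 = 24925 × 8.710834 = 217,117.5486

€217,117.55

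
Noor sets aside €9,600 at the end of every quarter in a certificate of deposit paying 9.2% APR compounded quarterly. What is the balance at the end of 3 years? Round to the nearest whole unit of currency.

€130,950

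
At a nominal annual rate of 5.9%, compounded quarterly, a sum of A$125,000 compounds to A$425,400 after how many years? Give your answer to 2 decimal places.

20.91 years

Periodic rate i = 0.059/4 = 0.01475.
(1+i)^n = 425400/125000 = 3.40320, so n = ln 3.40320 / ln 1.01475 = 83.6425 quarters
= 83.6425/4 years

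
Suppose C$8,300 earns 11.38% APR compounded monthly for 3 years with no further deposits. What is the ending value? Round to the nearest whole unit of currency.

C$11,659

i = 0.1138/12 = 0.00948333 per month; n = 3·12 = 36.
8,300 × (1+0.00948333)^36 = 8,300 × 1.404654 = 11,658.6323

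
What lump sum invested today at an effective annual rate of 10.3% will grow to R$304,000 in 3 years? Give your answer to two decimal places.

R$226,541.12

Discount factor = (1+0.103)^(−3) = 0.745201; PV = 304,000 × 0.745201 = 226,541.1216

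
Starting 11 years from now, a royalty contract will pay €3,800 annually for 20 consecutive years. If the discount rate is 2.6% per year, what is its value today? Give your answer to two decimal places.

€45,398.25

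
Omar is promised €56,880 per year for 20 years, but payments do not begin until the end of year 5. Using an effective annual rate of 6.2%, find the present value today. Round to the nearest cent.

PV at t=4 (ordinary 20-year annuity): 56880 × a(20|0.062) = 56880 × 11.285993 = 641,947.2907
PV₀ = 641,947.2907 / (1+0.062)^4 = 641,947.2907 / 1.272032 = 504,662.8120

€504,662.81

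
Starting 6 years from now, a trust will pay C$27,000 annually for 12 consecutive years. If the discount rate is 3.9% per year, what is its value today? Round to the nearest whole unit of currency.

C$210,498

PV at t=5 (ordinary 12-year annuity): 27000 × a(12|0.039) = 27000 × 9.439764 = 254,873.6415
Discount back 5 years: 254,873.6415 × (1+0.039)^(−5) = 254,873.6415 × 0.825890 = 210,497.6182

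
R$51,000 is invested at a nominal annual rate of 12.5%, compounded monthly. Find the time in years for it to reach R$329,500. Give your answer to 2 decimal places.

Periodic rate i = 0.125/12 = 0.0104167.
(1+i)^n = 329500/51000 = 6.46078, so n = ln 6.46078 / ln 1.01042 = 180.0433 months
= 180.0433/12 years

15.00 years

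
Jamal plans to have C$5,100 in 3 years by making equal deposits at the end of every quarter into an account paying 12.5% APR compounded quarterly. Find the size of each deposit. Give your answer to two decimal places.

i = 0.125/4 = 0.03125 per quarter; n = 3·4 = 12.
PMT = 5100 / ( [(1+0.03125)^12 − 1] / 0.03125 ) = 5100 / 14.293234 = 356.8122

C$356.81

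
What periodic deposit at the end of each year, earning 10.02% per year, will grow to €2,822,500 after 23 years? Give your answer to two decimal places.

€35,387.98

FV-annuity factor = 79.758709; PMT = 2.8225e+06 / 79.758709 = 35,387.9848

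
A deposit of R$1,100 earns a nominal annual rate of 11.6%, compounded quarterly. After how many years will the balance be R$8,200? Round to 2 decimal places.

Periodic rate i = 0.116/4 = 0.029.
n = ln(8200/1100) / ln(1+0.029) = ln(7.45455) / 0.028587 = 70.2694 quarters
= 70.2694/4 years

17.57 years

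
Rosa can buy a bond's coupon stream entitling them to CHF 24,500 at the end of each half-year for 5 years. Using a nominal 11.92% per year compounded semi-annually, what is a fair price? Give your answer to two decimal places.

CHF 180,664.35

i = 0.1192/2 = 0.0596 per half-year; n = 5·2 = 10.
PV = PMT · [1 − (1+i)^(−n)] / i = 24500 · 7.374055 = 180,664.3537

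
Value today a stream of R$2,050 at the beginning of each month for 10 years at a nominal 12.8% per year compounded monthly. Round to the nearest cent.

R$139,864.91

With 12 periods per year: i = 0.0106667, n = 120.
PV = 2050 × [1 − (1+0.0106667)^(−120)] / 0.0106667 × (1+i) = 2050 × 68.226786 = 139,864.9112
Payments are at the start of each period, so multiply by (1+i).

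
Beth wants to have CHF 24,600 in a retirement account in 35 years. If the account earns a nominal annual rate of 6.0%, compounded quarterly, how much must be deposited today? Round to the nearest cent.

CHF 3,059.77

i = 0.06/4 = 0.015 per quarter; n = 35·4 = 140.
Discount factor = (1+0.015)^(−140) = 0.124381; PV = 24,600 × 0.124381 = 3,059.7729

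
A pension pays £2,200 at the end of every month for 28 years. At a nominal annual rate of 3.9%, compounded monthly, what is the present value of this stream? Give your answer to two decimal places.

Periodic rate i = 0.039/12 = 0.00325; n = 28 × 12 = 336 periods.
PV = PMT · [1 − (1+i)^(−n)] / i = 2200 · 204.264801 = 449,382.5626

£449,382.56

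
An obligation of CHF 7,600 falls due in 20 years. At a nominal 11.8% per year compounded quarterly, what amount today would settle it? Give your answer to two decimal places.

Periodic rate i = 0.118/4 = 0.0295; n = 20 × 4 = 80 periods.
PV = FV·(1+i)^(−n) = 7,600 × 0.097699 = 742.5155

CHF 742.52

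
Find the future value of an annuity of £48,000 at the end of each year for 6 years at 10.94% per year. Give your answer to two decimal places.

Accumulation factor s(6|0.1094) = 7.900882; FV = 48000 × 7.900882 = 379,242.3552

£379,242.36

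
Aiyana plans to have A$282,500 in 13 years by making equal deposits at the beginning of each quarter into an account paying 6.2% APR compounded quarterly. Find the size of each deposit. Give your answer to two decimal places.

Periodic rate i = 0.062/4 = 0.0155; n = 13 × 4 = 52 periods.
FV-annuity factor × (1+i) = 80.266062; PMT = 282500 / 80.266062 = 3,519.5448

A$3,519.54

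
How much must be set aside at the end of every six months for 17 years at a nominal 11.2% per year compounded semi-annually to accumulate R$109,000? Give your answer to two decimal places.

R$1,135.34

Periodic rate i = 0.112/2 = 0.056; n = 17 × 2 = 34 periods.
FV-annuity factor = 96.006531; PMT = 109000 / 96.006531 = 1,135.3394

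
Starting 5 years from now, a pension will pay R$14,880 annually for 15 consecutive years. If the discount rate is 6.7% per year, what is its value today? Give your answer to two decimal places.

PV at t=4 (ordinary 15-year annuity): 14880 × a(15|0.067) = 14880 × 9.283038 = 138,131.6001
Discount back 4 years: 138,131.6001 × (1+0.067)^(−4) = 138,131.6001 × 0.771511 = 106,570.0979

R$106,570.10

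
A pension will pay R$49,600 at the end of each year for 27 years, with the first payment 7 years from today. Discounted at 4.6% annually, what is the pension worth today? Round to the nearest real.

R$578,810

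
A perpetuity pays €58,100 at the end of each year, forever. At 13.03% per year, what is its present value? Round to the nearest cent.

€445,894.09

PV = C/r = 58100/0.1303 = 445,894.0906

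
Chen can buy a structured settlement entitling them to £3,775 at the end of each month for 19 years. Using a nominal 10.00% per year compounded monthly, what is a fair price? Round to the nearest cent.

£384,709.88

i = 0.1/12 = 0.00833333 per month; n = 19·12 = 228.
PV = PMT · [1 − (1+i)^(−n)] / i = 3775 · 101.909902 = 384,709.8811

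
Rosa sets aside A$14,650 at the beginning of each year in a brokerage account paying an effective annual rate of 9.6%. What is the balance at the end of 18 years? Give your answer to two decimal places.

FV = PMT · [(1+i)^n − 1] / i × (1+i) = 14650 · 48.030245 = 703,643.0859
Payments are at the start of each period, so multiply by (1+i).

A$703,643.09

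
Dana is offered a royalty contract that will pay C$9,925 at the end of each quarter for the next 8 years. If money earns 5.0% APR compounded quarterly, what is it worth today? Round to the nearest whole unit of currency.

With 4 periods per year: i = 0.0125, n = 32.
PV = 9925 × [1 − (1+0.0125)^(−32)] / 0.0125 = 9925 × 26.241274 = 260,444.6462

C$260,445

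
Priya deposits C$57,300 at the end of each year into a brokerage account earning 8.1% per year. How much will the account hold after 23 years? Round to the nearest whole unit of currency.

C$3,535,471

Accumulation factor s(23|0.081) = 61.701061; FV = 57300 × 61.701061 = 3,535,470.7860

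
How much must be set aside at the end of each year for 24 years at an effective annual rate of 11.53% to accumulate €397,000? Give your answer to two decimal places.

€3,598.18

PMT = 397000 / ( [(1+0.1153)^24 − 1] / 0.1153 ) = 397000 / 110.333710 = 3,598.1750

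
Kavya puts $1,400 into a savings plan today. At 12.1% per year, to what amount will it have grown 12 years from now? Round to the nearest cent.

$5,513.09

FV = PV·(1+i)^n = 1,400 × 3.937924 = 5,513.0939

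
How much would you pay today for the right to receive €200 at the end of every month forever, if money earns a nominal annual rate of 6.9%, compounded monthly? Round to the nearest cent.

€34,782.61

Periodic rate i = 0.069/12 = 0.00575.
PV = C/r = 200/0.00575 = 34,782.6087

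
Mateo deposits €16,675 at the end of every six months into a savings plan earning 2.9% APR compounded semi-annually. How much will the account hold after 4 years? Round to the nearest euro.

€140,370

Periodic rate i = 0.029/2 = 0.0145; n = 4 × 2 = 8 periods.
FV = 16675 × [(1+0.0145)^8 − 1] / 0.0145 = 16675 × 8.417990 = 140,369.9815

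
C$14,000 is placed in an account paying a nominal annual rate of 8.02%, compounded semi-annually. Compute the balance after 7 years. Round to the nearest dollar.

C$24,276

i = 0.0802/2 = 0.0401 per half-year; n = 7·2 = 14.
14,000 × (1+0.0401)^14 = 14,000 × 1.734009 = 24,276.1261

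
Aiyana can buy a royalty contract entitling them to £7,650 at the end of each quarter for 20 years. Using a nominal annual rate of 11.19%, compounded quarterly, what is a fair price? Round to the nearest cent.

i = 0.1119/4 = 0.027975 per quarter; n = 20·4 = 80.
PV = 7650 × [1 − (1+0.027975)^(−80)] / 0.027975 = 7650 × 31.814092 = 243,377.8025

£243,377.80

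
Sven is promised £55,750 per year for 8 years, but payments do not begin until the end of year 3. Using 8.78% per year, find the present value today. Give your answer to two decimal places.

PV at t=2 (ordinary 8-year annuity): 55750 × a(8|0.0878) = 55750 × 5.580366 = 311,105.3777
PV₀ = 311,105.3777 / (1+0.0878)^2 = 311,105.3777 / 1.183309 = 262,911.3949

£262,911.39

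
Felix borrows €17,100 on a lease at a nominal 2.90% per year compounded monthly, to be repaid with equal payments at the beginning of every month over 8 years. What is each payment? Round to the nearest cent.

i = 0.029/12 = 0.00241667 per month; n = 8·12 = 96.
PMT = 17100 / ( [1 − (1+0.00241667)^(−96)] / 0.00241667 × (1+i) ) = 17100 / 85.792451 = 199.3182

€199.32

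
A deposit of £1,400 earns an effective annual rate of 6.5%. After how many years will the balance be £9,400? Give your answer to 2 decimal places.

n = ln(9400/1400) / ln(1+0.065) = ln(6.71429) / 0.062975 = 30.2381 years

30.24 years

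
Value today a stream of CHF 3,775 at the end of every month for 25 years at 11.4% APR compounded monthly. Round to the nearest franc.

i = 0.114/12 = 0.0095 per month; n = 25·12 = 300.
Annuity factor a(300|0.0095) = 99.091819; PV = 3775 × 99.091819 = 374,071.6159

CHF 374,072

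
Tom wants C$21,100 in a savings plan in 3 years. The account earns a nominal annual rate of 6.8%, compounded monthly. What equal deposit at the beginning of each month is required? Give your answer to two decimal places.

C$527.03

i = 0.068/12 = 0.00566667 per month; n = 3·12 = 36.
FV-annuity factor × (1+i) = 40.035984; PMT = 21100 / 40.035984 = 527.0259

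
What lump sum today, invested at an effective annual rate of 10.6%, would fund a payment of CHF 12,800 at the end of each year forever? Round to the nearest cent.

PV = C/r = 12800/0.106 = 120,754.7170

CHF 120,754.72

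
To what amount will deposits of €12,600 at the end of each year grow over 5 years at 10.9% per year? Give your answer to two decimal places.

Accumulation factor s(5|0.109) = 6.215426; FV = 12600 × 6.215426 = 78,314.3714

€78,314.37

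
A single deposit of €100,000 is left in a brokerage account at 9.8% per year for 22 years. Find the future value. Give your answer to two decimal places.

€782,080.54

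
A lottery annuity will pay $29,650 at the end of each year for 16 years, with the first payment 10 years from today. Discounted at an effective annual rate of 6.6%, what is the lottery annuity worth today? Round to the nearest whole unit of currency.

Value one period before first payment (t=9): 29650 × [1 − (1+0.066)^(−16)] / 0.066 = 29650 × 9.702214 = 287,670.6526
Discount back 9 years: 287,670.6526 × (1+0.066)^(−9) = 287,670.6526 × 0.562581 = 161,838.0796

$161,838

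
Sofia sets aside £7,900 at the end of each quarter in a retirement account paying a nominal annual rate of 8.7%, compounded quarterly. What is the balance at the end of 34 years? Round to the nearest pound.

With 4 periods per year: i = 0.02175, n = 136.
FV = PMT · [(1+i)^n − 1] / i = 7900 · 811.875539 = 6,413,816.7592

£6,413,817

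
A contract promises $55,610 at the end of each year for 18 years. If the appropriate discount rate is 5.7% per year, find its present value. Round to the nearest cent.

$615,924.11

Annuity factor a(18|0.057) = 11.075780; PV = 55610 × 11.075780 = 615,924.1146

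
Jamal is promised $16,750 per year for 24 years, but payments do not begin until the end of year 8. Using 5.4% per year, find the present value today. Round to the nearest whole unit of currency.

$153,901

PV at t=7 (ordinary 24-year annuity): 16750 × a(24|0.054) = 16750 × 13.277308 = 222,394.9140
PV₀ = 222,394.9140 / (1+0.054)^7 = 222,394.9140 / 1.445055 = 153,900.6928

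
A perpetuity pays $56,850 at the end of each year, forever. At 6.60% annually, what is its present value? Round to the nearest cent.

$861,363.64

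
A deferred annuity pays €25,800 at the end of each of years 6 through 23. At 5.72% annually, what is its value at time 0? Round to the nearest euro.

PV at t=5 (ordinary 18-year annuity): 25800 × a(18|0.0572) = 25800 × 11.058966 = 285,321.3298
Discount back 5 years: 285,321.3298 × (1+0.0572)^(−5) = 285,321.3298 × 0.757206 = 216,047.1129

€216,047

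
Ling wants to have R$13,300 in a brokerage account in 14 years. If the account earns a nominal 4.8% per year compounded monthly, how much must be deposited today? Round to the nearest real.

With 12 periods per year: i = 0.004, n = 168.
PV = FV·(1+i)^(−n) = 13,300 × 0.511371 = 6,801.2367

R$6,801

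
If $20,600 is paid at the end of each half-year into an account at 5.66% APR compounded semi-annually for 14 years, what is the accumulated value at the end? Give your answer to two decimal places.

$862,227.83

With 2 periods per year: i = 0.0283, n = 28.
FV = PMT · [(1+i)^n − 1] / i = 20600 · 41.855720 = 862,227.8262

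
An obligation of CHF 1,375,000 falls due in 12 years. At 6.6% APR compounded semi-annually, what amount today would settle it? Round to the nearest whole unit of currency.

Periodic rate i = 0.066/2 = 0.033; n = 12 × 2 = 24 periods.
Discount factor = (1+0.033)^(−24) = 0.458767; PV = 1,375,000 × 0.458767 = 630,804.7889

CHF 630,805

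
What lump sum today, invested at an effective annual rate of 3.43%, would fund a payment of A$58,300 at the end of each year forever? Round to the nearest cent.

A$1,699,708.45

PV = C/r = 58300/0.0343 = 1,699,708.4548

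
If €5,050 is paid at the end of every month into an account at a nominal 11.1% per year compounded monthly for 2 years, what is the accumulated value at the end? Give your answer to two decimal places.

With 12 periods per year: i = 0.00925, n = 24.
FV = 5050 × [(1+0.00925)^24 − 1] / 0.00925 = 5050 × 26.734909 = 135,011.2904

€135,011.29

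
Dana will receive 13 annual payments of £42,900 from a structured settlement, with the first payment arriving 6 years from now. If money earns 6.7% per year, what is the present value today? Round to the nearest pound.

£263,717

PV at t=5 (ordinary 13-year annuity): 42900 × a(13|0.067) = 42900 × 8.501636 = 364,720.1946
Discount back 5 years: 364,720.1946 × (1+0.067)^(−5) = 364,720.1946 × 0.723066 = 263,716.7493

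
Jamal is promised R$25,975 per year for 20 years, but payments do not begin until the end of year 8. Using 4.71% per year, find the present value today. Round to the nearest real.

R$240,425

Value one period before first payment (t=7): 25975 × [1 − (1+0.0471)^(−20)] / 0.0471 = 25975 × 12.774431 = 331,815.8418
Discount back 7 years: 331,815.8418 × (1+0.0471)^(−7) = 331,815.8418 × 0.724574 = 240,425.2075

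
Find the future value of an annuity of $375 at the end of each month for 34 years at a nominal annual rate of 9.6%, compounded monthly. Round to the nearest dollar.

Periodic rate i = 0.096/12 = 0.008; n = 34 × 12 = 408 periods.
FV = 375 × [(1+0.008)^408 − 1] / 0.008 = 375 × 3102.060546 = 1,163,272.7047

$1,163,273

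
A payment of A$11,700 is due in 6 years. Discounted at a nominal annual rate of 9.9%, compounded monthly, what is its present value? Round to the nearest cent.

A$6,475.50

Periodic rate i = 0.099/12 = 0.00825; n = 6 × 12 = 72 periods.
PV = 11,700 / (1 + 0.00825)^72 = 11,700 / 1.806811 = 6,475.4992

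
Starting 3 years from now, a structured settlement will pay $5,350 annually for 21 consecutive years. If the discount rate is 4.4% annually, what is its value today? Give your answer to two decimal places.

$66,394.13

Value one period before first payment (t=2): 5350 × [1 − (1+0.044)^(−21)] / 0.044 = 5350 × 13.526234 = 72,365.3527
PV₀ = 72,365.3527 / (1+0.044)^2 = 72,365.3527 / 1.089936 = 66,394.1302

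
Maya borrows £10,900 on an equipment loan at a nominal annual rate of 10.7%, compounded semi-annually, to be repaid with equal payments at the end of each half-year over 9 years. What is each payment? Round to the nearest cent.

With 2 periods per year: i = 0.0535, n = 18.
PMT = 10900 / ( [1 − (1+0.0535)^(−18)] / 0.0535 ) = 10900 / 11.376418 = 958.1224

£958.12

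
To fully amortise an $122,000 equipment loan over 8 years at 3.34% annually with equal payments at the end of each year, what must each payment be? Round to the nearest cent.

$17,629.83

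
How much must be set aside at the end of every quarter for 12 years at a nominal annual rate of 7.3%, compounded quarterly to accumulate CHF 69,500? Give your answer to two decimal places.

CHF 917.53

i = 0.073/4 = 0.01825 per quarter; n = 12·4 = 48.
PMT = 69500 / ( [(1+0.01825)^48 − 1] / 0.01825 ) = 69500 / 75.747170 = 917.5260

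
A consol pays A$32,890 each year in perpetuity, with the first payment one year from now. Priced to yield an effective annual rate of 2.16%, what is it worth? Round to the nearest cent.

PV = PMT / i = 32890 / 0.0216 = 1,522,685.1852

A$1,522,685.19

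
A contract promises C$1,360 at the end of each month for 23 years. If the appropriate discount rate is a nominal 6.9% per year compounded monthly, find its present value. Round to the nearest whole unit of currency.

C$187,924

With 12 periods per year: i = 0.00575, n = 276.
Annuity factor a(276|0.00575) = 138.179114; PV = 1360 × 138.179114 = 187,923.5955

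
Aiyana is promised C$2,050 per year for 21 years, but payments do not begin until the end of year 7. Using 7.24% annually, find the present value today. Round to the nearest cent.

PV at t=6 (ordinary 21-year annuity): 2050 × a(21|0.0724) = 2050 × 10.629654 = 21,790.7905
Discount back 6 years: 21,790.7905 × (1+0.0724)^(−6) = 21,790.7905 × 0.657445 = 14,326.2377

C$14,326.24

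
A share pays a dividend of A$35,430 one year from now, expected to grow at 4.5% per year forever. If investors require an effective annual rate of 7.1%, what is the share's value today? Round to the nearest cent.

A$1,362,692.31

PV = PMT / (i − g) = 35430 / (0.071 − 0.045) = 35430 / 0.026000 = 1,362,692.3077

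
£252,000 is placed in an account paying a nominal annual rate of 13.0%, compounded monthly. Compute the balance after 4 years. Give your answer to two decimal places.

i = 0.13/12 = 0.0108333 per month; n = 4·12 = 48.
FV = 252,000 × (1 + 0.0108333)^48 = 422,687.2735

£422,687.27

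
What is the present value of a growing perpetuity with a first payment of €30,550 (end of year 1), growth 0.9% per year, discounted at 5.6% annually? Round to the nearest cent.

PV = D₁/(r − g) = 30550/(0.056 − 0.009) = 650,000.0000

€650,000.00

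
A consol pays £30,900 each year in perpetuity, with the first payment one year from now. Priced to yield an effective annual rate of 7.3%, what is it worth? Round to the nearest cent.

£423,287.67

PV = PMT / i = 30900 / 0.073 = 423,287.6712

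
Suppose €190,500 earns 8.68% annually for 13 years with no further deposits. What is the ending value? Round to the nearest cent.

190,500 × (1+0.0868)^13 = 190,500 × 2.950837 = 562,134.4049

€562,134.40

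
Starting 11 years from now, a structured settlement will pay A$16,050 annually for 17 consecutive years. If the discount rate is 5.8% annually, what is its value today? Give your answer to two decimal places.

A$97,081.61

Value one period before first payment (t=10): 16050 × [1 − (1+0.058)^(−17)] / 0.058 = 16050 × 10.629641 = 170,605.7382
PV₀ = 170,605.7382 / (1+0.058)^10 = 170,605.7382 / 1.757344 = 97,081.6071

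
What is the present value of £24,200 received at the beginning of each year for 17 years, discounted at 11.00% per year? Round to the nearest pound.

£202,776

PV = PMT · [1 − (1+i)^(−n)] / i × (1+i) = 24200 · 8.379162 = 202,775.7151
Payments are at the start of each period, so multiply by (1+i).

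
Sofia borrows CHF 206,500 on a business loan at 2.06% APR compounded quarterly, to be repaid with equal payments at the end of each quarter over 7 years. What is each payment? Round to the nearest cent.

Periodic rate i = 0.0206/4 = 0.00515; n = 7 × 4 = 28 periods.
Annuity-PV factor = 26.012621; PMT = 206500 / 26.012621 = 7,938.4541

CHF 7,938.45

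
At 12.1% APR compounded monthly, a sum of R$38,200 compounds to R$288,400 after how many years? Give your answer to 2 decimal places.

16.79 years

Periodic rate i = 0.121/12 = 0.0100833.
n = ln(288400/38200) / ln(1+0.0100833) = ln(7.54974) / 0.010033 = 201.4897 months
= 201.4897/12 years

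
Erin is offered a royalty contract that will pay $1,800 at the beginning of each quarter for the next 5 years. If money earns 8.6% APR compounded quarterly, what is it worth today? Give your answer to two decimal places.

$29,634.68

With 4 periods per year: i = 0.0215, n = 20.
Annuity factor a(20|0.0215) × (1+i) = 16.463709; PV = 1800 × 16.463709 = 29,634.6767
(annuity-due: payments at period start, so ×(1+i).)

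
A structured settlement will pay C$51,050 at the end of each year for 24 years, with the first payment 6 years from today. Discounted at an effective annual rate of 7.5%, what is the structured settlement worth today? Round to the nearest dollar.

Value one period before first payment (t=5): 51050 × [1 − (1+0.075)^(−24)] / 0.075 = 51050 × 10.982967 = 560,680.4552
Discount back 5 years: 560,680.4552 × (1+0.075)^(−5) = 560,680.4552 × 0.696559 = 390,546.8110

C$390,547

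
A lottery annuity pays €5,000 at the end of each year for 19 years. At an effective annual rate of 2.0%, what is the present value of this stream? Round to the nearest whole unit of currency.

PV = PMT · [1 − (1+i)^(−n)] / i = 5000 · 15.678462 = 78,392.3101

€78,392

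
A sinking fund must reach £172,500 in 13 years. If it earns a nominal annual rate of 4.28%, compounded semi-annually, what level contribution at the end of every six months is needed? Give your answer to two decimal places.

With 2 periods per year: i = 0.0214, n = 26.
FV-annuity factor = 34.307107; PMT = 172500 / 34.307107 = 5,028.1127

£5,028.11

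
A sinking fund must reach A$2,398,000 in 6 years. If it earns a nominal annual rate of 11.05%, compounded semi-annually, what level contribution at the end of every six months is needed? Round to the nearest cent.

A$146,135.52

Periodic rate i = 0.1105/2 = 0.05525; n = 6 × 2 = 12 periods.
PMT = 2.398e+06 / ( [(1+0.05525)^12 − 1] / 0.05525 ) = 2.398e+06 / 16.409427 = 146,135.5154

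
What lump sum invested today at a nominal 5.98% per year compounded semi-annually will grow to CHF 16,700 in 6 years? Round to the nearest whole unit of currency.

CHF 11,727

i = 0.0598/2 = 0.0299 per half-year; n = 6·2 = 12.
PV = FV·(1+i)^(−n) = 16,700 × 0.702198 = 11,726.6989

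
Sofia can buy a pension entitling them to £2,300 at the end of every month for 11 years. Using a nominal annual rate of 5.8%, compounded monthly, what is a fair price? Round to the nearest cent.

i = 0.058/12 = 0.00483333 per month; n = 11·12 = 132.
Annuity factor a(132|0.00483333) = 97.415028; PV = 2300 × 97.415028 = 224,054.5645

£224,054.56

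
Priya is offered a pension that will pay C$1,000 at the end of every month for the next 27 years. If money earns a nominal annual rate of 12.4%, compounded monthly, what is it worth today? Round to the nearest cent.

C$93,313.18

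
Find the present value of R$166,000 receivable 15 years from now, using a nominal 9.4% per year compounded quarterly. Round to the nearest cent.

R$41,194.31

With 4 periods per year: i = 0.0235, n = 60.
Discount factor = (1+0.0235)^(−60) = 0.248159; PV = 166,000 × 0.248159 = 41,194.3133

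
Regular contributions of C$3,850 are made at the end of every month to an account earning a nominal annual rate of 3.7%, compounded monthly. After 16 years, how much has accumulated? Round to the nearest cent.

C$1,006,353.87

With 12 periods per year: i = 0.00308333, n = 192.
FV = 3850 × [(1+0.00308333)^192 − 1] / 0.00308333 = 3850 × 261.390616 = 1,006,353.8714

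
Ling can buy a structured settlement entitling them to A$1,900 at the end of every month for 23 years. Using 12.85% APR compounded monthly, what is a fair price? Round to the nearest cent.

A$168,049.85

i = 0.1285/12 = 0.0107083 per month; n = 23·12 = 276.
Annuity factor a(276|0.0107083) = 88.447289; PV = 1900 × 88.447289 = 168,049.8492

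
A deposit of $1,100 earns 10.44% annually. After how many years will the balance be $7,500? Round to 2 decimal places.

19.33 years

n = ln(7500/1100) / ln(1+0.1044) = ln(6.81818) / 0.099302 = 19.3308 years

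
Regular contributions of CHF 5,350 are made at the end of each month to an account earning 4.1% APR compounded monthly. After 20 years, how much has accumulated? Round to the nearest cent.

CHF 1,984,451.26

i = 0.041/12 = 0.00341667 per month; n = 20·12 = 240.
FV = 5350 × [(1+0.00341667)^240 − 1] / 0.00341667 = 5350 × 370.925470 = 1,984,451.2634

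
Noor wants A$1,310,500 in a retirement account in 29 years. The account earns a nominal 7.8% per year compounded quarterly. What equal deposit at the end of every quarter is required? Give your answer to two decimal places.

A$3,043.87

With 4 periods per year: i = 0.0195, n = 116.
FV-annuity factor = 430.537126; PMT = 1.3105e+06 / 430.537126 = 3,043.8722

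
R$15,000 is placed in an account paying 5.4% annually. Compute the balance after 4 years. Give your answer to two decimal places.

R$18,512.02

FV = PV·(1+i)^n = 15,000 × 1.234134 = 18,512.0154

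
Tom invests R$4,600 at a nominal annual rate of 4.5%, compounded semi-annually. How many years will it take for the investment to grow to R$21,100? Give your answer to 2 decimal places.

Periodic rate i = 0.045/2 = 0.0225.
(1+i)^n = 21100/4600 = 4.58696, so n = ln 4.58696 / ln 1.0225 = 68.4573 half-years
= 68.4573/2 years

34.23 years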